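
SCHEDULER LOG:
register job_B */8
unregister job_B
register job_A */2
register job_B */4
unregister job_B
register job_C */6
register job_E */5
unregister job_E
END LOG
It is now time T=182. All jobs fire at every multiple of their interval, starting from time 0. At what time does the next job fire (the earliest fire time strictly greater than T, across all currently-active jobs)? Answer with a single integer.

Op 1: register job_B */8 -> active={job_B:*/8}
Op 2: unregister job_B -> active={}
Op 3: register job_A */2 -> active={job_A:*/2}
Op 4: register job_B */4 -> active={job_A:*/2, job_B:*/4}
Op 5: unregister job_B -> active={job_A:*/2}
Op 6: register job_C */6 -> active={job_A:*/2, job_C:*/6}
Op 7: register job_E */5 -> active={job_A:*/2, job_C:*/6, job_E:*/5}
Op 8: unregister job_E -> active={job_A:*/2, job_C:*/6}
  job_A: interval 2, next fire after T=182 is 184
  job_C: interval 6, next fire after T=182 is 186
Earliest fire time = 184 (job job_A)

Answer: 184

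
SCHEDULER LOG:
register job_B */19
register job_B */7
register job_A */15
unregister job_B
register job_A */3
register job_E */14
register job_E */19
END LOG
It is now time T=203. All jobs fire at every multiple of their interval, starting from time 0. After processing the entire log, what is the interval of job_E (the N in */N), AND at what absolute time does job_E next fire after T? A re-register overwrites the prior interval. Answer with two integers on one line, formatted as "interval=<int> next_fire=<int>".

Answer: interval=19 next_fire=209

Derivation:
Op 1: register job_B */19 -> active={job_B:*/19}
Op 2: register job_B */7 -> active={job_B:*/7}
Op 3: register job_A */15 -> active={job_A:*/15, job_B:*/7}
Op 4: unregister job_B -> active={job_A:*/15}
Op 5: register job_A */3 -> active={job_A:*/3}
Op 6: register job_E */14 -> active={job_A:*/3, job_E:*/14}
Op 7: register job_E */19 -> active={job_A:*/3, job_E:*/19}
Final interval of job_E = 19
Next fire of job_E after T=203: (203//19+1)*19 = 209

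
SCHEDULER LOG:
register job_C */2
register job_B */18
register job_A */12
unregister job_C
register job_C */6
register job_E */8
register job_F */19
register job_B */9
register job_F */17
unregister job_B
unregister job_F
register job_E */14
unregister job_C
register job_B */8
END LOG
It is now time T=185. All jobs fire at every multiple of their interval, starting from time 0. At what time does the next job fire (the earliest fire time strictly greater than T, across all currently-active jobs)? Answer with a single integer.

Op 1: register job_C */2 -> active={job_C:*/2}
Op 2: register job_B */18 -> active={job_B:*/18, job_C:*/2}
Op 3: register job_A */12 -> active={job_A:*/12, job_B:*/18, job_C:*/2}
Op 4: unregister job_C -> active={job_A:*/12, job_B:*/18}
Op 5: register job_C */6 -> active={job_A:*/12, job_B:*/18, job_C:*/6}
Op 6: register job_E */8 -> active={job_A:*/12, job_B:*/18, job_C:*/6, job_E:*/8}
Op 7: register job_F */19 -> active={job_A:*/12, job_B:*/18, job_C:*/6, job_E:*/8, job_F:*/19}
Op 8: register job_B */9 -> active={job_A:*/12, job_B:*/9, job_C:*/6, job_E:*/8, job_F:*/19}
Op 9: register job_F */17 -> active={job_A:*/12, job_B:*/9, job_C:*/6, job_E:*/8, job_F:*/17}
Op 10: unregister job_B -> active={job_A:*/12, job_C:*/6, job_E:*/8, job_F:*/17}
Op 11: unregister job_F -> active={job_A:*/12, job_C:*/6, job_E:*/8}
Op 12: register job_E */14 -> active={job_A:*/12, job_C:*/6, job_E:*/14}
Op 13: unregister job_C -> active={job_A:*/12, job_E:*/14}
Op 14: register job_B */8 -> active={job_A:*/12, job_B:*/8, job_E:*/14}
  job_A: interval 12, next fire after T=185 is 192
  job_B: interval 8, next fire after T=185 is 192
  job_E: interval 14, next fire after T=185 is 196
Earliest fire time = 192 (job job_A)

Answer: 192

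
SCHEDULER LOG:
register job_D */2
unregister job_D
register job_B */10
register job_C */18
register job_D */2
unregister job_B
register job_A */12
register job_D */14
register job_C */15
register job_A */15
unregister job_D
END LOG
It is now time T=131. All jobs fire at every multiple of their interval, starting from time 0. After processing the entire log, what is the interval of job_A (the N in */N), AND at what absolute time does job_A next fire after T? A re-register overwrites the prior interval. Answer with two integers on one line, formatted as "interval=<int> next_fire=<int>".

Answer: interval=15 next_fire=135

Derivation:
Op 1: register job_D */2 -> active={job_D:*/2}
Op 2: unregister job_D -> active={}
Op 3: register job_B */10 -> active={job_B:*/10}
Op 4: register job_C */18 -> active={job_B:*/10, job_C:*/18}
Op 5: register job_D */2 -> active={job_B:*/10, job_C:*/18, job_D:*/2}
Op 6: unregister job_B -> active={job_C:*/18, job_D:*/2}
Op 7: register job_A */12 -> active={job_A:*/12, job_C:*/18, job_D:*/2}
Op 8: register job_D */14 -> active={job_A:*/12, job_C:*/18, job_D:*/14}
Op 9: register job_C */15 -> active={job_A:*/12, job_C:*/15, job_D:*/14}
Op 10: register job_A */15 -> active={job_A:*/15, job_C:*/15, job_D:*/14}
Op 11: unregister job_D -> active={job_A:*/15, job_C:*/15}
Final interval of job_A = 15
Next fire of job_A after T=131: (131//15+1)*15 = 135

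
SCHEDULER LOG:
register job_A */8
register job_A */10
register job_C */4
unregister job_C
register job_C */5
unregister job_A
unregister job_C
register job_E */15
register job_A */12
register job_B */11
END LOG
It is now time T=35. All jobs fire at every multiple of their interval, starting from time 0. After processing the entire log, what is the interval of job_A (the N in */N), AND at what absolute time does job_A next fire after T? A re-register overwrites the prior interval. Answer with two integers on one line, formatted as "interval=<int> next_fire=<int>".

Answer: interval=12 next_fire=36

Derivation:
Op 1: register job_A */8 -> active={job_A:*/8}
Op 2: register job_A */10 -> active={job_A:*/10}
Op 3: register job_C */4 -> active={job_A:*/10, job_C:*/4}
Op 4: unregister job_C -> active={job_A:*/10}
Op 5: register job_C */5 -> active={job_A:*/10, job_C:*/5}
Op 6: unregister job_A -> active={job_C:*/5}
Op 7: unregister job_C -> active={}
Op 8: register job_E */15 -> active={job_E:*/15}
Op 9: register job_A */12 -> active={job_A:*/12, job_E:*/15}
Op 10: register job_B */11 -> active={job_A:*/12, job_B:*/11, job_E:*/15}
Final interval of job_A = 12
Next fire of job_A after T=35: (35//12+1)*12 = 36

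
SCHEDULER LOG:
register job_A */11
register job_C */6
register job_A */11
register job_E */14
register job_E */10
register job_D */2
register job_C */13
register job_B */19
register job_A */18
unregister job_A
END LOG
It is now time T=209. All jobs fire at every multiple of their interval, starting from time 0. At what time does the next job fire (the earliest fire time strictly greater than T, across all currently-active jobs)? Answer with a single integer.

Answer: 210

Derivation:
Op 1: register job_A */11 -> active={job_A:*/11}
Op 2: register job_C */6 -> active={job_A:*/11, job_C:*/6}
Op 3: register job_A */11 -> active={job_A:*/11, job_C:*/6}
Op 4: register job_E */14 -> active={job_A:*/11, job_C:*/6, job_E:*/14}
Op 5: register job_E */10 -> active={job_A:*/11, job_C:*/6, job_E:*/10}
Op 6: register job_D */2 -> active={job_A:*/11, job_C:*/6, job_D:*/2, job_E:*/10}
Op 7: register job_C */13 -> active={job_A:*/11, job_C:*/13, job_D:*/2, job_E:*/10}
Op 8: register job_B */19 -> active={job_A:*/11, job_B:*/19, job_C:*/13, job_D:*/2, job_E:*/10}
Op 9: register job_A */18 -> active={job_A:*/18, job_B:*/19, job_C:*/13, job_D:*/2, job_E:*/10}
Op 10: unregister job_A -> active={job_B:*/19, job_C:*/13, job_D:*/2, job_E:*/10}
  job_B: interval 19, next fire after T=209 is 228
  job_C: interval 13, next fire after T=209 is 221
  job_D: interval 2, next fire after T=209 is 210
  job_E: interval 10, next fire after T=209 is 210
Earliest fire time = 210 (job job_D)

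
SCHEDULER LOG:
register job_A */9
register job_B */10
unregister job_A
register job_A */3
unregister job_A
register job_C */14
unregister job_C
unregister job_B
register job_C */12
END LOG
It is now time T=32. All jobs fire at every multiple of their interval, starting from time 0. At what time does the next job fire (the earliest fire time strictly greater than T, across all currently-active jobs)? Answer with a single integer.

Answer: 36

Derivation:
Op 1: register job_A */9 -> active={job_A:*/9}
Op 2: register job_B */10 -> active={job_A:*/9, job_B:*/10}
Op 3: unregister job_A -> active={job_B:*/10}
Op 4: register job_A */3 -> active={job_A:*/3, job_B:*/10}
Op 5: unregister job_A -> active={job_B:*/10}
Op 6: register job_C */14 -> active={job_B:*/10, job_C:*/14}
Op 7: unregister job_C -> active={job_B:*/10}
Op 8: unregister job_B -> active={}
Op 9: register job_C */12 -> active={job_C:*/12}
  job_C: interval 12, next fire after T=32 is 36
Earliest fire time = 36 (job job_C)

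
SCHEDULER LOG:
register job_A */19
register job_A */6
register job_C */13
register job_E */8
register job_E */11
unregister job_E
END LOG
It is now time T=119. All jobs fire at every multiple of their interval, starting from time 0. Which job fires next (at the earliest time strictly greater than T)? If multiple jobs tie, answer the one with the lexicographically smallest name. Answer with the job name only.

Op 1: register job_A */19 -> active={job_A:*/19}
Op 2: register job_A */6 -> active={job_A:*/6}
Op 3: register job_C */13 -> active={job_A:*/6, job_C:*/13}
Op 4: register job_E */8 -> active={job_A:*/6, job_C:*/13, job_E:*/8}
Op 5: register job_E */11 -> active={job_A:*/6, job_C:*/13, job_E:*/11}
Op 6: unregister job_E -> active={job_A:*/6, job_C:*/13}
  job_A: interval 6, next fire after T=119 is 120
  job_C: interval 13, next fire after T=119 is 130
Earliest = 120, winner (lex tiebreak) = job_A

Answer: job_A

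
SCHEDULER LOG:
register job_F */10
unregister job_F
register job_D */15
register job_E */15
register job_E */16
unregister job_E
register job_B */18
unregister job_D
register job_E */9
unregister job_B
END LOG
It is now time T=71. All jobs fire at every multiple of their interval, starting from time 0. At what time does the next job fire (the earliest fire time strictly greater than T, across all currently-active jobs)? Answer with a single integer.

Answer: 72

Derivation:
Op 1: register job_F */10 -> active={job_F:*/10}
Op 2: unregister job_F -> active={}
Op 3: register job_D */15 -> active={job_D:*/15}
Op 4: register job_E */15 -> active={job_D:*/15, job_E:*/15}
Op 5: register job_E */16 -> active={job_D:*/15, job_E:*/16}
Op 6: unregister job_E -> active={job_D:*/15}
Op 7: register job_B */18 -> active={job_B:*/18, job_D:*/15}
Op 8: unregister job_D -> active={job_B:*/18}
Op 9: register job_E */9 -> active={job_B:*/18, job_E:*/9}
Op 10: unregister job_B -> active={job_E:*/9}
  job_E: interval 9, next fire after T=71 is 72
Earliest fire time = 72 (job job_E)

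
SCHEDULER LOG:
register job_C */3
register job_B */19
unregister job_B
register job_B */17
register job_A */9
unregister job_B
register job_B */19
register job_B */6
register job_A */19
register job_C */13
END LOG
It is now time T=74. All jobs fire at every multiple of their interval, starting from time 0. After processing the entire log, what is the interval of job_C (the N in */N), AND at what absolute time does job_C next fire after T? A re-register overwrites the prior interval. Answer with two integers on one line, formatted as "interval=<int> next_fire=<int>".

Answer: interval=13 next_fire=78

Derivation:
Op 1: register job_C */3 -> active={job_C:*/3}
Op 2: register job_B */19 -> active={job_B:*/19, job_C:*/3}
Op 3: unregister job_B -> active={job_C:*/3}
Op 4: register job_B */17 -> active={job_B:*/17, job_C:*/3}
Op 5: register job_A */9 -> active={job_A:*/9, job_B:*/17, job_C:*/3}
Op 6: unregister job_B -> active={job_A:*/9, job_C:*/3}
Op 7: register job_B */19 -> active={job_A:*/9, job_B:*/19, job_C:*/3}
Op 8: register job_B */6 -> active={job_A:*/9, job_B:*/6, job_C:*/3}
Op 9: register job_A */19 -> active={job_A:*/19, job_B:*/6, job_C:*/3}
Op 10: register job_C */13 -> active={job_A:*/19, job_B:*/6, job_C:*/13}
Final interval of job_C = 13
Next fire of job_C after T=74: (74//13+1)*13 = 78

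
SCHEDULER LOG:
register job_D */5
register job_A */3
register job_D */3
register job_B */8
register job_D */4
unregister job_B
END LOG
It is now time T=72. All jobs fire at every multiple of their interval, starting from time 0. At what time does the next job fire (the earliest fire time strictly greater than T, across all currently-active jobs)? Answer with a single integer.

Op 1: register job_D */5 -> active={job_D:*/5}
Op 2: register job_A */3 -> active={job_A:*/3, job_D:*/5}
Op 3: register job_D */3 -> active={job_A:*/3, job_D:*/3}
Op 4: register job_B */8 -> active={job_A:*/3, job_B:*/8, job_D:*/3}
Op 5: register job_D */4 -> active={job_A:*/3, job_B:*/8, job_D:*/4}
Op 6: unregister job_B -> active={job_A:*/3, job_D:*/4}
  job_A: interval 3, next fire after T=72 is 75
  job_D: interval 4, next fire after T=72 is 76
Earliest fire time = 75 (job job_A)

Answer: 75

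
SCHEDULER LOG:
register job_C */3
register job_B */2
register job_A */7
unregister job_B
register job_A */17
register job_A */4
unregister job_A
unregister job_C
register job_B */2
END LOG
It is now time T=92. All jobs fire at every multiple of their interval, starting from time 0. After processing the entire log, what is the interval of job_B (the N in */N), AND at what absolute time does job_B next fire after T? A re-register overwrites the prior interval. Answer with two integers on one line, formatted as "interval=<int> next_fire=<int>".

Op 1: register job_C */3 -> active={job_C:*/3}
Op 2: register job_B */2 -> active={job_B:*/2, job_C:*/3}
Op 3: register job_A */7 -> active={job_A:*/7, job_B:*/2, job_C:*/3}
Op 4: unregister job_B -> active={job_A:*/7, job_C:*/3}
Op 5: register job_A */17 -> active={job_A:*/17, job_C:*/3}
Op 6: register job_A */4 -> active={job_A:*/4, job_C:*/3}
Op 7: unregister job_A -> active={job_C:*/3}
Op 8: unregister job_C -> active={}
Op 9: register job_B */2 -> active={job_B:*/2}
Final interval of job_B = 2
Next fire of job_B after T=92: (92//2+1)*2 = 94

Answer: interval=2 next_fire=94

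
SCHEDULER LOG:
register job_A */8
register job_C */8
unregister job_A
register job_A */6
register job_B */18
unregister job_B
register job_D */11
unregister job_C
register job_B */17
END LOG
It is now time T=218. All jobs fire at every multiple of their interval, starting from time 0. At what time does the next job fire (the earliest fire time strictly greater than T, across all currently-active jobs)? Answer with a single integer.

Op 1: register job_A */8 -> active={job_A:*/8}
Op 2: register job_C */8 -> active={job_A:*/8, job_C:*/8}
Op 3: unregister job_A -> active={job_C:*/8}
Op 4: register job_A */6 -> active={job_A:*/6, job_C:*/8}
Op 5: register job_B */18 -> active={job_A:*/6, job_B:*/18, job_C:*/8}
Op 6: unregister job_B -> active={job_A:*/6, job_C:*/8}
Op 7: register job_D */11 -> active={job_A:*/6, job_C:*/8, job_D:*/11}
Op 8: unregister job_C -> active={job_A:*/6, job_D:*/11}
Op 9: register job_B */17 -> active={job_A:*/6, job_B:*/17, job_D:*/11}
  job_A: interval 6, next fire after T=218 is 222
  job_B: interval 17, next fire after T=218 is 221
  job_D: interval 11, next fire after T=218 is 220
Earliest fire time = 220 (job job_D)

Answer: 220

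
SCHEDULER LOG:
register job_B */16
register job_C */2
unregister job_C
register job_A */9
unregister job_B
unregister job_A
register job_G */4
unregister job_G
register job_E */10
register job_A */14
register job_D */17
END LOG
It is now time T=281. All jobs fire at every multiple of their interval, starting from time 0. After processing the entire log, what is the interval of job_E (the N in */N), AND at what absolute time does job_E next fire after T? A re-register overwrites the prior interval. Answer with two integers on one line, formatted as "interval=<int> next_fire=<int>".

Op 1: register job_B */16 -> active={job_B:*/16}
Op 2: register job_C */2 -> active={job_B:*/16, job_C:*/2}
Op 3: unregister job_C -> active={job_B:*/16}
Op 4: register job_A */9 -> active={job_A:*/9, job_B:*/16}
Op 5: unregister job_B -> active={job_A:*/9}
Op 6: unregister job_A -> active={}
Op 7: register job_G */4 -> active={job_G:*/4}
Op 8: unregister job_G -> active={}
Op 9: register job_E */10 -> active={job_E:*/10}
Op 10: register job_A */14 -> active={job_A:*/14, job_E:*/10}
Op 11: register job_D */17 -> active={job_A:*/14, job_D:*/17, job_E:*/10}
Final interval of job_E = 10
Next fire of job_E after T=281: (281//10+1)*10 = 290

Answer: interval=10 next_fire=290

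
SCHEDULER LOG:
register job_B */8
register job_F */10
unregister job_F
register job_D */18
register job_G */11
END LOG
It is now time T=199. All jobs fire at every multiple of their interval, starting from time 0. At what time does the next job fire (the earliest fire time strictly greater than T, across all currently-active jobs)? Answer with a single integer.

Op 1: register job_B */8 -> active={job_B:*/8}
Op 2: register job_F */10 -> active={job_B:*/8, job_F:*/10}
Op 3: unregister job_F -> active={job_B:*/8}
Op 4: register job_D */18 -> active={job_B:*/8, job_D:*/18}
Op 5: register job_G */11 -> active={job_B:*/8, job_D:*/18, job_G:*/11}
  job_B: interval 8, next fire after T=199 is 200
  job_D: interval 18, next fire after T=199 is 216
  job_G: interval 11, next fire after T=199 is 209
Earliest fire time = 200 (job job_B)

Answer: 200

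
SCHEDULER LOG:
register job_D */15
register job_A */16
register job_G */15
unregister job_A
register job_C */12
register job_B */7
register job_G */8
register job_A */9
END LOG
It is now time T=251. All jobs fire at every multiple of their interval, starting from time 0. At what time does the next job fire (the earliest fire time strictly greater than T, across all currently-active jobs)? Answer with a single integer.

Answer: 252

Derivation:
Op 1: register job_D */15 -> active={job_D:*/15}
Op 2: register job_A */16 -> active={job_A:*/16, job_D:*/15}
Op 3: register job_G */15 -> active={job_A:*/16, job_D:*/15, job_G:*/15}
Op 4: unregister job_A -> active={job_D:*/15, job_G:*/15}
Op 5: register job_C */12 -> active={job_C:*/12, job_D:*/15, job_G:*/15}
Op 6: register job_B */7 -> active={job_B:*/7, job_C:*/12, job_D:*/15, job_G:*/15}
Op 7: register job_G */8 -> active={job_B:*/7, job_C:*/12, job_D:*/15, job_G:*/8}
Op 8: register job_A */9 -> active={job_A:*/9, job_B:*/7, job_C:*/12, job_D:*/15, job_G:*/8}
  job_A: interval 9, next fire after T=251 is 252
  job_B: interval 7, next fire after T=251 is 252
  job_C: interval 12, next fire after T=251 is 252
  job_D: interval 15, next fire after T=251 is 255
  job_G: interval 8, next fire after T=251 is 256
Earliest fire time = 252 (job job_A)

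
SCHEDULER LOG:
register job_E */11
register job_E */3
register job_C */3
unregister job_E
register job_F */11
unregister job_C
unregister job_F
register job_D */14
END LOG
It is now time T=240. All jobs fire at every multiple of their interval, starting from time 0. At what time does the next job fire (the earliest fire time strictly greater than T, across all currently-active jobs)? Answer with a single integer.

Op 1: register job_E */11 -> active={job_E:*/11}
Op 2: register job_E */3 -> active={job_E:*/3}
Op 3: register job_C */3 -> active={job_C:*/3, job_E:*/3}
Op 4: unregister job_E -> active={job_C:*/3}
Op 5: register job_F */11 -> active={job_C:*/3, job_F:*/11}
Op 6: unregister job_C -> active={job_F:*/11}
Op 7: unregister job_F -> active={}
Op 8: register job_D */14 -> active={job_D:*/14}
  job_D: interval 14, next fire after T=240 is 252
Earliest fire time = 252 (job job_D)

Answer: 252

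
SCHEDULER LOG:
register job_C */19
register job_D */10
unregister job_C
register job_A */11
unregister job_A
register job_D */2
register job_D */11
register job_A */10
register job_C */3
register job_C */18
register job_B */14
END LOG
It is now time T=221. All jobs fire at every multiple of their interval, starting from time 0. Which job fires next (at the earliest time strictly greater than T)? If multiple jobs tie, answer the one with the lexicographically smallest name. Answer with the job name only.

Answer: job_B

Derivation:
Op 1: register job_C */19 -> active={job_C:*/19}
Op 2: register job_D */10 -> active={job_C:*/19, job_D:*/10}
Op 3: unregister job_C -> active={job_D:*/10}
Op 4: register job_A */11 -> active={job_A:*/11, job_D:*/10}
Op 5: unregister job_A -> active={job_D:*/10}
Op 6: register job_D */2 -> active={job_D:*/2}
Op 7: register job_D */11 -> active={job_D:*/11}
Op 8: register job_A */10 -> active={job_A:*/10, job_D:*/11}
Op 9: register job_C */3 -> active={job_A:*/10, job_C:*/3, job_D:*/11}
Op 10: register job_C */18 -> active={job_A:*/10, job_C:*/18, job_D:*/11}
Op 11: register job_B */14 -> active={job_A:*/10, job_B:*/14, job_C:*/18, job_D:*/11}
  job_A: interval 10, next fire after T=221 is 230
  job_B: interval 14, next fire after T=221 is 224
  job_C: interval 18, next fire after T=221 is 234
  job_D: interval 11, next fire after T=221 is 231
Earliest = 224, winner (lex tiebreak) = job_B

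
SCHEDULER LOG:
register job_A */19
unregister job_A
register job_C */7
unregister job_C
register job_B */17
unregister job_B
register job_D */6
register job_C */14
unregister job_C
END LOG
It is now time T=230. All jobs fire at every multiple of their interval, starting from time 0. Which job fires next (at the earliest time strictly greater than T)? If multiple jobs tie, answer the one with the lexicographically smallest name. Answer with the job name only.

Answer: job_D

Derivation:
Op 1: register job_A */19 -> active={job_A:*/19}
Op 2: unregister job_A -> active={}
Op 3: register job_C */7 -> active={job_C:*/7}
Op 4: unregister job_C -> active={}
Op 5: register job_B */17 -> active={job_B:*/17}
Op 6: unregister job_B -> active={}
Op 7: register job_D */6 -> active={job_D:*/6}
Op 8: register job_C */14 -> active={job_C:*/14, job_D:*/6}
Op 9: unregister job_C -> active={job_D:*/6}
  job_D: interval 6, next fire after T=230 is 234
Earliest = 234, winner (lex tiebreak) = job_D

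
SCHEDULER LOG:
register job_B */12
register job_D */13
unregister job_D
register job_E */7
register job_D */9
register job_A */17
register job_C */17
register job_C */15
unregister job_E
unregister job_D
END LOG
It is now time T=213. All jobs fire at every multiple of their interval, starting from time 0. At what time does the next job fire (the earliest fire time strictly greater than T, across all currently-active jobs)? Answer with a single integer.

Answer: 216

Derivation:
Op 1: register job_B */12 -> active={job_B:*/12}
Op 2: register job_D */13 -> active={job_B:*/12, job_D:*/13}
Op 3: unregister job_D -> active={job_B:*/12}
Op 4: register job_E */7 -> active={job_B:*/12, job_E:*/7}
Op 5: register job_D */9 -> active={job_B:*/12, job_D:*/9, job_E:*/7}
Op 6: register job_A */17 -> active={job_A:*/17, job_B:*/12, job_D:*/9, job_E:*/7}
Op 7: register job_C */17 -> active={job_A:*/17, job_B:*/12, job_C:*/17, job_D:*/9, job_E:*/7}
Op 8: register job_C */15 -> active={job_A:*/17, job_B:*/12, job_C:*/15, job_D:*/9, job_E:*/7}
Op 9: unregister job_E -> active={job_A:*/17, job_B:*/12, job_C:*/15, job_D:*/9}
Op 10: unregister job_D -> active={job_A:*/17, job_B:*/12, job_C:*/15}
  job_A: interval 17, next fire after T=213 is 221
  job_B: interval 12, next fire after T=213 is 216
  job_C: interval 15, next fire after T=213 is 225
Earliest fire time = 216 (job job_B)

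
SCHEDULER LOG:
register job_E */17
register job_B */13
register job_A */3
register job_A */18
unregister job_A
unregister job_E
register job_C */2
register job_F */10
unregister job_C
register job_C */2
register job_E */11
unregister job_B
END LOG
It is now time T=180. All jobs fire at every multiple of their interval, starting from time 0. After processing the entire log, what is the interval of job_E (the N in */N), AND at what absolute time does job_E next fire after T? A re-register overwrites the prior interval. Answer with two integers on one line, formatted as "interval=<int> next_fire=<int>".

Answer: interval=11 next_fire=187

Derivation:
Op 1: register job_E */17 -> active={job_E:*/17}
Op 2: register job_B */13 -> active={job_B:*/13, job_E:*/17}
Op 3: register job_A */3 -> active={job_A:*/3, job_B:*/13, job_E:*/17}
Op 4: register job_A */18 -> active={job_A:*/18, job_B:*/13, job_E:*/17}
Op 5: unregister job_A -> active={job_B:*/13, job_E:*/17}
Op 6: unregister job_E -> active={job_B:*/13}
Op 7: register job_C */2 -> active={job_B:*/13, job_C:*/2}
Op 8: register job_F */10 -> active={job_B:*/13, job_C:*/2, job_F:*/10}
Op 9: unregister job_C -> active={job_B:*/13, job_F:*/10}
Op 10: register job_C */2 -> active={job_B:*/13, job_C:*/2, job_F:*/10}
Op 11: register job_E */11 -> active={job_B:*/13, job_C:*/2, job_E:*/11, job_F:*/10}
Op 12: unregister job_B -> active={job_C:*/2, job_E:*/11, job_F:*/10}
Final interval of job_E = 11
Next fire of job_E after T=180: (180//11+1)*11 = 187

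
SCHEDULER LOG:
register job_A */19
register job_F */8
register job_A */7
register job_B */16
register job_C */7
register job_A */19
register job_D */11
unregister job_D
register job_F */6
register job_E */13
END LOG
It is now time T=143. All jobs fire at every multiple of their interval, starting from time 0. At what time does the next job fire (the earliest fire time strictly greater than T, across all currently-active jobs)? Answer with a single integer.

Op 1: register job_A */19 -> active={job_A:*/19}
Op 2: register job_F */8 -> active={job_A:*/19, job_F:*/8}
Op 3: register job_A */7 -> active={job_A:*/7, job_F:*/8}
Op 4: register job_B */16 -> active={job_A:*/7, job_B:*/16, job_F:*/8}
Op 5: register job_C */7 -> active={job_A:*/7, job_B:*/16, job_C:*/7, job_F:*/8}
Op 6: register job_A */19 -> active={job_A:*/19, job_B:*/16, job_C:*/7, job_F:*/8}
Op 7: register job_D */11 -> active={job_A:*/19, job_B:*/16, job_C:*/7, job_D:*/11, job_F:*/8}
Op 8: unregister job_D -> active={job_A:*/19, job_B:*/16, job_C:*/7, job_F:*/8}
Op 9: register job_F */6 -> active={job_A:*/19, job_B:*/16, job_C:*/7, job_F:*/6}
Op 10: register job_E */13 -> active={job_A:*/19, job_B:*/16, job_C:*/7, job_E:*/13, job_F:*/6}
  job_A: interval 19, next fire after T=143 is 152
  job_B: interval 16, next fire after T=143 is 144
  job_C: interval 7, next fire after T=143 is 147
  job_E: interval 13, next fire after T=143 is 156
  job_F: interval 6, next fire after T=143 is 144
Earliest fire time = 144 (job job_B)

Answer: 144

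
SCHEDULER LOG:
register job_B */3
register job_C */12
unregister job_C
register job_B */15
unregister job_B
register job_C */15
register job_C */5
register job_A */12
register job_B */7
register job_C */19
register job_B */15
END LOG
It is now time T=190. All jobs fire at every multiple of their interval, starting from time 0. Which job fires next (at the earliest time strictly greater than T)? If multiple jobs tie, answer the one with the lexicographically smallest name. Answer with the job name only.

Op 1: register job_B */3 -> active={job_B:*/3}
Op 2: register job_C */12 -> active={job_B:*/3, job_C:*/12}
Op 3: unregister job_C -> active={job_B:*/3}
Op 4: register job_B */15 -> active={job_B:*/15}
Op 5: unregister job_B -> active={}
Op 6: register job_C */15 -> active={job_C:*/15}
Op 7: register job_C */5 -> active={job_C:*/5}
Op 8: register job_A */12 -> active={job_A:*/12, job_C:*/5}
Op 9: register job_B */7 -> active={job_A:*/12, job_B:*/7, job_C:*/5}
Op 10: register job_C */19 -> active={job_A:*/12, job_B:*/7, job_C:*/19}
Op 11: register job_B */15 -> active={job_A:*/12, job_B:*/15, job_C:*/19}
  job_A: interval 12, next fire after T=190 is 192
  job_B: interval 15, next fire after T=190 is 195
  job_C: interval 19, next fire after T=190 is 209
Earliest = 192, winner (lex tiebreak) = job_A

Answer: job_A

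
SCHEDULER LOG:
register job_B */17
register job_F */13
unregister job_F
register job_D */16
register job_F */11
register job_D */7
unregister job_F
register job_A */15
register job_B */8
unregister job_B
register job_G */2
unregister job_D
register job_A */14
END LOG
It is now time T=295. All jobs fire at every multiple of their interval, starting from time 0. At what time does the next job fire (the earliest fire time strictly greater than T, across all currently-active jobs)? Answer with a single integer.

Answer: 296

Derivation:
Op 1: register job_B */17 -> active={job_B:*/17}
Op 2: register job_F */13 -> active={job_B:*/17, job_F:*/13}
Op 3: unregister job_F -> active={job_B:*/17}
Op 4: register job_D */16 -> active={job_B:*/17, job_D:*/16}
Op 5: register job_F */11 -> active={job_B:*/17, job_D:*/16, job_F:*/11}
Op 6: register job_D */7 -> active={job_B:*/17, job_D:*/7, job_F:*/11}
Op 7: unregister job_F -> active={job_B:*/17, job_D:*/7}
Op 8: register job_A */15 -> active={job_A:*/15, job_B:*/17, job_D:*/7}
Op 9: register job_B */8 -> active={job_A:*/15, job_B:*/8, job_D:*/7}
Op 10: unregister job_B -> active={job_A:*/15, job_D:*/7}
Op 11: register job_G */2 -> active={job_A:*/15, job_D:*/7, job_G:*/2}
Op 12: unregister job_D -> active={job_A:*/15, job_G:*/2}
Op 13: register job_A */14 -> active={job_A:*/14, job_G:*/2}
  job_A: interval 14, next fire after T=295 is 308
  job_G: interval 2, next fire after T=295 is 296
Earliest fire time = 296 (job job_G)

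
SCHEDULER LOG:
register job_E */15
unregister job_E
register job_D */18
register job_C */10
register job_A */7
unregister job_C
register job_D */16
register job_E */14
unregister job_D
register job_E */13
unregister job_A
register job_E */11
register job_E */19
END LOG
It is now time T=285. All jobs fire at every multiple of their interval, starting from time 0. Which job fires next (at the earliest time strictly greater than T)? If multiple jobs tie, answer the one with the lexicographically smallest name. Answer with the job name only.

Op 1: register job_E */15 -> active={job_E:*/15}
Op 2: unregister job_E -> active={}
Op 3: register job_D */18 -> active={job_D:*/18}
Op 4: register job_C */10 -> active={job_C:*/10, job_D:*/18}
Op 5: register job_A */7 -> active={job_A:*/7, job_C:*/10, job_D:*/18}
Op 6: unregister job_C -> active={job_A:*/7, job_D:*/18}
Op 7: register job_D */16 -> active={job_A:*/7, job_D:*/16}
Op 8: register job_E */14 -> active={job_A:*/7, job_D:*/16, job_E:*/14}
Op 9: unregister job_D -> active={job_A:*/7, job_E:*/14}
Op 10: register job_E */13 -> active={job_A:*/7, job_E:*/13}
Op 11: unregister job_A -> active={job_E:*/13}
Op 12: register job_E */11 -> active={job_E:*/11}
Op 13: register job_E */19 -> active={job_E:*/19}
  job_E: interval 19, next fire after T=285 is 304
Earliest = 304, winner (lex tiebreak) = job_E

Answer: job_E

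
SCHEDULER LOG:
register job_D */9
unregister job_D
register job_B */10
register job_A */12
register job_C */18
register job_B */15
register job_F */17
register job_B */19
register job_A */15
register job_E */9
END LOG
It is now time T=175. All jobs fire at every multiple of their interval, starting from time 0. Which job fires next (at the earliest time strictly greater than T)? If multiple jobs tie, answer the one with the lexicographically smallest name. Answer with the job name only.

Op 1: register job_D */9 -> active={job_D:*/9}
Op 2: unregister job_D -> active={}
Op 3: register job_B */10 -> active={job_B:*/10}
Op 4: register job_A */12 -> active={job_A:*/12, job_B:*/10}
Op 5: register job_C */18 -> active={job_A:*/12, job_B:*/10, job_C:*/18}
Op 6: register job_B */15 -> active={job_A:*/12, job_B:*/15, job_C:*/18}
Op 7: register job_F */17 -> active={job_A:*/12, job_B:*/15, job_C:*/18, job_F:*/17}
Op 8: register job_B */19 -> active={job_A:*/12, job_B:*/19, job_C:*/18, job_F:*/17}
Op 9: register job_A */15 -> active={job_A:*/15, job_B:*/19, job_C:*/18, job_F:*/17}
Op 10: register job_E */9 -> active={job_A:*/15, job_B:*/19, job_C:*/18, job_E:*/9, job_F:*/17}
  job_A: interval 15, next fire after T=175 is 180
  job_B: interval 19, next fire after T=175 is 190
  job_C: interval 18, next fire after T=175 is 180
  job_E: interval 9, next fire after T=175 is 180
  job_F: interval 17, next fire after T=175 is 187
Earliest = 180, winner (lex tiebreak) = job_A

Answer: job_A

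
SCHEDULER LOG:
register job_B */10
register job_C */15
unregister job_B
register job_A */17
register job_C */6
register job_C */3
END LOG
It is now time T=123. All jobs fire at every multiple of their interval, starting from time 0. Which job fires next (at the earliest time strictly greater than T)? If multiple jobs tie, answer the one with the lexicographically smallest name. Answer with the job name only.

Op 1: register job_B */10 -> active={job_B:*/10}
Op 2: register job_C */15 -> active={job_B:*/10, job_C:*/15}
Op 3: unregister job_B -> active={job_C:*/15}
Op 4: register job_A */17 -> active={job_A:*/17, job_C:*/15}
Op 5: register job_C */6 -> active={job_A:*/17, job_C:*/6}
Op 6: register job_C */3 -> active={job_A:*/17, job_C:*/3}
  job_A: interval 17, next fire after T=123 is 136
  job_C: interval 3, next fire after T=123 is 126
Earliest = 126, winner (lex tiebreak) = job_C

Answer: job_C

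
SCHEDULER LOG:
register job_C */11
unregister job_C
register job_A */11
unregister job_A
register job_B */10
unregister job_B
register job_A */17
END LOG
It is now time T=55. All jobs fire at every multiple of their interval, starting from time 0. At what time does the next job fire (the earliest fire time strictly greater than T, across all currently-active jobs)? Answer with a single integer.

Answer: 68

Derivation:
Op 1: register job_C */11 -> active={job_C:*/11}
Op 2: unregister job_C -> active={}
Op 3: register job_A */11 -> active={job_A:*/11}
Op 4: unregister job_A -> active={}
Op 5: register job_B */10 -> active={job_B:*/10}
Op 6: unregister job_B -> active={}
Op 7: register job_A */17 -> active={job_A:*/17}
  job_A: interval 17, next fire after T=55 is 68
Earliest fire time = 68 (job job_A)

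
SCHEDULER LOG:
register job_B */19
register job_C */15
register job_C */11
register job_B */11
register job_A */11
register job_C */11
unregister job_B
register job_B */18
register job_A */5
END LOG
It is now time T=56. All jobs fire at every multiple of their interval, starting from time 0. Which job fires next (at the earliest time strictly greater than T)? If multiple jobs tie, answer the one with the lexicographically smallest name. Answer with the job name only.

Answer: job_A

Derivation:
Op 1: register job_B */19 -> active={job_B:*/19}
Op 2: register job_C */15 -> active={job_B:*/19, job_C:*/15}
Op 3: register job_C */11 -> active={job_B:*/19, job_C:*/11}
Op 4: register job_B */11 -> active={job_B:*/11, job_C:*/11}
Op 5: register job_A */11 -> active={job_A:*/11, job_B:*/11, job_C:*/11}
Op 6: register job_C */11 -> active={job_A:*/11, job_B:*/11, job_C:*/11}
Op 7: unregister job_B -> active={job_A:*/11, job_C:*/11}
Op 8: register job_B */18 -> active={job_A:*/11, job_B:*/18, job_C:*/11}
Op 9: register job_A */5 -> active={job_A:*/5, job_B:*/18, job_C:*/11}
  job_A: interval 5, next fire after T=56 is 60
  job_B: interval 18, next fire after T=56 is 72
  job_C: interval 11, next fire after T=56 is 66
Earliest = 60, winner (lex tiebreak) = job_A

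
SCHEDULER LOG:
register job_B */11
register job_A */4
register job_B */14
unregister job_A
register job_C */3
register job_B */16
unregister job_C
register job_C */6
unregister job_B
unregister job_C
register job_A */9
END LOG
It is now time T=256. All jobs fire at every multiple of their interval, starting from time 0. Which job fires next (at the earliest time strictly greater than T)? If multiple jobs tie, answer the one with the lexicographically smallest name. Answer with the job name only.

Op 1: register job_B */11 -> active={job_B:*/11}
Op 2: register job_A */4 -> active={job_A:*/4, job_B:*/11}
Op 3: register job_B */14 -> active={job_A:*/4, job_B:*/14}
Op 4: unregister job_A -> active={job_B:*/14}
Op 5: register job_C */3 -> active={job_B:*/14, job_C:*/3}
Op 6: register job_B */16 -> active={job_B:*/16, job_C:*/3}
Op 7: unregister job_C -> active={job_B:*/16}
Op 8: register job_C */6 -> active={job_B:*/16, job_C:*/6}
Op 9: unregister job_B -> active={job_C:*/6}
Op 10: unregister job_C -> active={}
Op 11: register job_A */9 -> active={job_A:*/9}
  job_A: interval 9, next fire after T=256 is 261
Earliest = 261, winner (lex tiebreak) = job_A

Answer: job_A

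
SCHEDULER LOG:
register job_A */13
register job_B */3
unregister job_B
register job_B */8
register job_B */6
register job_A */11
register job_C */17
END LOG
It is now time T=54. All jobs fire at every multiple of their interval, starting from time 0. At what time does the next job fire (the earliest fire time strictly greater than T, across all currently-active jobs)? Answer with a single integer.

Op 1: register job_A */13 -> active={job_A:*/13}
Op 2: register job_B */3 -> active={job_A:*/13, job_B:*/3}
Op 3: unregister job_B -> active={job_A:*/13}
Op 4: register job_B */8 -> active={job_A:*/13, job_B:*/8}
Op 5: register job_B */6 -> active={job_A:*/13, job_B:*/6}
Op 6: register job_A */11 -> active={job_A:*/11, job_B:*/6}
Op 7: register job_C */17 -> active={job_A:*/11, job_B:*/6, job_C:*/17}
  job_A: interval 11, next fire after T=54 is 55
  job_B: interval 6, next fire after T=54 is 60
  job_C: interval 17, next fire after T=54 is 68
Earliest fire time = 55 (job job_A)

Answer: 55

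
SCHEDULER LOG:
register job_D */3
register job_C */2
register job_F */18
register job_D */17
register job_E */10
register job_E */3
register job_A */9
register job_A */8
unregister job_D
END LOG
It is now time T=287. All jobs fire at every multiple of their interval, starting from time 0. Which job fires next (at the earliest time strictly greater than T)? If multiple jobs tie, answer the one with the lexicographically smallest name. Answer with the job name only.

Op 1: register job_D */3 -> active={job_D:*/3}
Op 2: register job_C */2 -> active={job_C:*/2, job_D:*/3}
Op 3: register job_F */18 -> active={job_C:*/2, job_D:*/3, job_F:*/18}
Op 4: register job_D */17 -> active={job_C:*/2, job_D:*/17, job_F:*/18}
Op 5: register job_E */10 -> active={job_C:*/2, job_D:*/17, job_E:*/10, job_F:*/18}
Op 6: register job_E */3 -> active={job_C:*/2, job_D:*/17, job_E:*/3, job_F:*/18}
Op 7: register job_A */9 -> active={job_A:*/9, job_C:*/2, job_D:*/17, job_E:*/3, job_F:*/18}
Op 8: register job_A */8 -> active={job_A:*/8, job_C:*/2, job_D:*/17, job_E:*/3, job_F:*/18}
Op 9: unregister job_D -> active={job_A:*/8, job_C:*/2, job_E:*/3, job_F:*/18}
  job_A: interval 8, next fire after T=287 is 288
  job_C: interval 2, next fire after T=287 is 288
  job_E: interval 3, next fire after T=287 is 288
  job_F: interval 18, next fire after T=287 is 288
Earliest = 288, winner (lex tiebreak) = job_A

Answer: job_A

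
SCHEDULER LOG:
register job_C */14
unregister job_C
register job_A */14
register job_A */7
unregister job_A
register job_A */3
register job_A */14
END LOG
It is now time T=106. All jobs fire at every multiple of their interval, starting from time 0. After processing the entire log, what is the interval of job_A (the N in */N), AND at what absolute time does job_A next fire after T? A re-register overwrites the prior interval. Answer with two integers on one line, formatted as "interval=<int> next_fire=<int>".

Answer: interval=14 next_fire=112

Derivation:
Op 1: register job_C */14 -> active={job_C:*/14}
Op 2: unregister job_C -> active={}
Op 3: register job_A */14 -> active={job_A:*/14}
Op 4: register job_A */7 -> active={job_A:*/7}
Op 5: unregister job_A -> active={}
Op 6: register job_A */3 -> active={job_A:*/3}
Op 7: register job_A */14 -> active={job_A:*/14}
Final interval of job_A = 14
Next fire of job_A after T=106: (106//14+1)*14 = 112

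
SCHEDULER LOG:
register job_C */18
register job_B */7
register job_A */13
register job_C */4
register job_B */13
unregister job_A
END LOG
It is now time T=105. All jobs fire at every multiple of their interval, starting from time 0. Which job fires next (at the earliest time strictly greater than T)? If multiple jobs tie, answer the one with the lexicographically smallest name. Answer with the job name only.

Op 1: register job_C */18 -> active={job_C:*/18}
Op 2: register job_B */7 -> active={job_B:*/7, job_C:*/18}
Op 3: register job_A */13 -> active={job_A:*/13, job_B:*/7, job_C:*/18}
Op 4: register job_C */4 -> active={job_A:*/13, job_B:*/7, job_C:*/4}
Op 5: register job_B */13 -> active={job_A:*/13, job_B:*/13, job_C:*/4}
Op 6: unregister job_A -> active={job_B:*/13, job_C:*/4}
  job_B: interval 13, next fire after T=105 is 117
  job_C: interval 4, next fire after T=105 is 108
Earliest = 108, winner (lex tiebreak) = job_C

Answer: job_C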